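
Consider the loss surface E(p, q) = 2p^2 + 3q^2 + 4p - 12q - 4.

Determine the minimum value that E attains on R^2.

E(p,q) separates as A(p) + B(q) − 4, so its minimum is min A + min B − 4.
A'(p) = 4p + 4 vanishes at p ∈ {-1}; B'(q) = 6q - 12 vanishes at q ∈ {2}.
Local minima of A (where A''>0): A(-1)=-2. Local minima of B: B(2)=-12.
So the global minimum of E is A(-1) + B(2) − 4 = -2 − 12 − 4 = -18, attained at (-1, 2).

-18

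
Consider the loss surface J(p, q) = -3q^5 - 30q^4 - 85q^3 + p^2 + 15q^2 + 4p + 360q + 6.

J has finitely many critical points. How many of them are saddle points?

2

J separates as a function of p plus a function of q, so ∇J=0 decouples.
∂J/∂p = 2(p + 2) = 0 at p ∈ {-2}; ∂J/∂q = -15(q - 1)(q + 2)(q + 3)(q + 4) = 0 at q ∈ {-4, -3, -2, 1}.
The Hessian is diagonal: diag(J_pp, J_qq). Second derivatives: J_pp(-2)=2; J_qq(-4)=150, J_qq(-3)=-60, J_qq(-2)=90, J_qq(1)=-900.
Saddle points occur where the two diagonal entries have opposite signs: (-2, -3), (-2, 1). Count: 2.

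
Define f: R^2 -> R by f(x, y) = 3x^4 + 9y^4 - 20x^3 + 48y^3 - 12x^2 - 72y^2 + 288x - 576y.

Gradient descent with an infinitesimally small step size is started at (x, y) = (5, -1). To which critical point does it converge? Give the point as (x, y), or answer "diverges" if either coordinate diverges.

f is separable, so gradient descent decouples: x follows -∂f/∂x, y follows -∂f/∂y.
∂f/∂x = 12(x - 4)(x - 3)(x + 2); at x=5 this is 168, so x decreases.
∂f/∂y = 36(y - 2)(y + 2)(y + 4); at y=-1 this is -324, so y increases.
x converges to its nearest critical value 4 (a local min of the x-part); y converges to 2. The iterate converges to (4, 2).

(4, 2)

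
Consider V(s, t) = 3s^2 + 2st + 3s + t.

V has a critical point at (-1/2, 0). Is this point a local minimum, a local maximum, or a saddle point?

The Hessian of V is constant: H = [[6, 2], [2, 0]].
det(H) = 6·0 − 2² = -4.
Since det(H) < 0, H is indefinite and the critical point is a saddle point.

saddle point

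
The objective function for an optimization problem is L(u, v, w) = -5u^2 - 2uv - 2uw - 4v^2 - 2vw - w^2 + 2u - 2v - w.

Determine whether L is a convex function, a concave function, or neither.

L is quadratic, so its Hessian is the constant matrix H = [[-10, -2, -2], [-2, -8, -2], [-2, -2, -2]].
Leading principal minors: -10, 76, -96.
Signs alternate −, +, − ⇒ H ≺ 0 ⇒ concave.

concave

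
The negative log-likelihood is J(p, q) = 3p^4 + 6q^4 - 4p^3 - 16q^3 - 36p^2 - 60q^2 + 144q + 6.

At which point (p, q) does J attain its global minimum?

J(p,q) separates as A(p) + B(q) + 6, so its minimum is min A + min B + 6.
A'(p) = 12p(p - 3)(p + 2) vanishes at p ∈ {-2, 0, 3}; B'(q) = 24(q - 3)(q - 1)(q + 2) vanishes at q ∈ {-2, 1, 3}.
Local minima of A (where A''>0): A(-2)=-64, A(3)=-189. Local minima of B: B(-2)=-304, B(3)=-54.
So the global minimum of J is A(3) + B(-2) + 6 = -189 − 304 + 6 = -487, attained at (3, -2).

(3, -2)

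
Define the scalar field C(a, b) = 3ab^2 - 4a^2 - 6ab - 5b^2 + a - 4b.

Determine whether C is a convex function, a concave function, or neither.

neither

The term 3ab^2 is cubic, so the Hessian is not constant.
∂²C/∂b² = 6a - 10, which takes both signs as a varies (negative for sufficiently negative a). A diagonal entry of the Hessian changing sign means the Hessian is neither positive- nor negative-semidefinite on all of R^2.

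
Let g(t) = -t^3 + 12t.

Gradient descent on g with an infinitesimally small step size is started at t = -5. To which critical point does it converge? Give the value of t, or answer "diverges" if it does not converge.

-2

g'(t) = -3(t - 2)(t + 2), so g'(-5) = -63.
Gradient descent moves in the -g' direction, i.e. t is increasing.
The nearest critical point in that direction is t = -2, where g'' = 12 > 0 (a local minimum). The iterate converges there.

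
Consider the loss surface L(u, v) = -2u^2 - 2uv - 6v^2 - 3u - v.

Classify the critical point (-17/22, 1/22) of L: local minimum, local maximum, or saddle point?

local maximum

The Hessian of L is constant: H = [[-4, -2], [-2, -12]].
det(H) = (-4)·(-12) − (-2)² = 44.
det(H) > 0 and tr(H) = -16 < 0, so H is negative definite and the point is a local maximum.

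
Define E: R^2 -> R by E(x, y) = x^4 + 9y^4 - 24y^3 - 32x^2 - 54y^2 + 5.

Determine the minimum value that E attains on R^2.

E(x,y) separates as P(x) + Q(y) + 5, so its minimum is min P + min Q + 5.
P'(x) = 4x(x - 4)(x + 4) vanishes at x ∈ {-4, 0, 4}; Q'(y) = 36y(y - 3)(y + 1) vanishes at y ∈ {-1, 0, 3}.
Local minima of P (where P''>0): P(-4)=-256, P(4)=-256. Local minima of Q: Q(-1)=-21, Q(3)=-405.
So the global minimum of E is P(-4) + Q(3) + 5 = -256 − 405 + 5 = -656, attained at (-4, 3).

-656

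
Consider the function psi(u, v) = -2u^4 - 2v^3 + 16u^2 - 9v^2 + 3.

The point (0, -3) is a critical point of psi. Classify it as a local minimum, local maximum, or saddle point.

The mixed partial ∂²psi/∂u∂v is 0, so the Hessian at any point is diag(psi_uu, psi_vv) = diag(8(-3u^2 + 4), -6(2v + 3)).
At (0, -3): H = diag(32, 18).
Both eigenvalues are positive, so H is positive definite: a local minimum.

local minimum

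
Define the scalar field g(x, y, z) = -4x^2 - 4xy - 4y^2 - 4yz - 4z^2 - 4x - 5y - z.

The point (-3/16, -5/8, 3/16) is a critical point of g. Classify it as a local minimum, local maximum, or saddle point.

The Hessian is constant: H = [[-8, -4, 0], [-4, -8, -4], [0, -4, -8]].
Leading principal minors: Δ₁ = -8, Δ₂ = 48, Δ₃ = -256.
The minors alternate sign starting negative (−, +, −), so H is negative definite: a local maximum.

local maximum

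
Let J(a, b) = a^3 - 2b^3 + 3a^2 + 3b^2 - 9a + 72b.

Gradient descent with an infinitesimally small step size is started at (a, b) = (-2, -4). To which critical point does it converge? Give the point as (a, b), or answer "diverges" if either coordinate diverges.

J is separable, so gradient descent decouples: a follows -∂J/∂a, b follows -∂J/∂b.
∂J/∂a = 3(a - 1)(a + 3); at a=-2 this is -9, so a increases.
∂J/∂b = -6(b - 4)(b + 3); at b=-4 this is -48, so b increases.
a converges to its nearest critical value 1 (a local min of the a-part); b converges to -3. The iterate converges to (1, -3).

(1, -3)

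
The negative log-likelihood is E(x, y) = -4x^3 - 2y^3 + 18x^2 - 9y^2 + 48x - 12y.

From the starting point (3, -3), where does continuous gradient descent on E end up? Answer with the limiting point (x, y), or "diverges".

(-1, -2)

E is separable, so gradient descent decouples: x follows -∂E/∂x, y follows -∂E/∂y.
∂E/∂x = -12(x - 4)(x + 1); at x=3 this is 48, so x decreases.
∂E/∂y = -6(y + 1)(y + 2); at y=-3 this is -12, so y increases.
x converges to its nearest critical value -1 (a local min of the x-part); y converges to -2. The iterate converges to (-1, -2).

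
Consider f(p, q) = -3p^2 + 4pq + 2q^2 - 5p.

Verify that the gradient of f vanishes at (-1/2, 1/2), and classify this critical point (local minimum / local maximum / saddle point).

saddle point

∇f = (-6p + 4q - 5, 4p + 4q); substituting (-1/2, 1/2) gives ∇f = (0, 0), so (-1/2, 1/2) is indeed a critical point.
The Hessian of f is constant: H = [[-6, 4], [4, 4]].
det(H) = (-6)·4 − 4² = -40.
Since det(H) < 0, H is indefinite and the critical point is a saddle point.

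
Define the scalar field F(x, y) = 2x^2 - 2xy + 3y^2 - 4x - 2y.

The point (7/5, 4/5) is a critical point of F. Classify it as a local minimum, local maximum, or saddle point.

The Hessian of F is constant: H = [[4, -2], [-2, 6]].
det(H) = 4·6 − (-2)² = 20.
det(H) > 0 and tr(H) = 10 > 0, so H is positive definite and the point is a local minimum.

local minimum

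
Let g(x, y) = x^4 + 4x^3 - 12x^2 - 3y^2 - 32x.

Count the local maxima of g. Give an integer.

1

g separates as a function of x plus a function of y, so ∇g=0 decouples.
∂g/∂x = 4(x - 2)(x + 1)(x + 4) = 0 at x ∈ {-4, -1, 2}; ∂g/∂y = -6y = 0 at y ∈ {0}.
The Hessian is diagonal: diag(g_xx, g_yy). Second derivatives: g_xx(-4)=72, g_xx(-1)=-36, g_xx(2)=72; g_yy(0)=-6.
Local maxima occur where both diagonal entries negative: (-1, 0). Count: 1.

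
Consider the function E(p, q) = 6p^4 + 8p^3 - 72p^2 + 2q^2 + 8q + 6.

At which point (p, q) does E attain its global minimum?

E(p,q) separates as A(p) + B(q) + 6, so its minimum is min A + min B + 6.
A'(p) = 24p(p - 2)(p + 3) vanishes at p ∈ {-3, 0, 2}; B'(q) = 4q + 8 vanishes at q ∈ {-2}.
Local minima of A (where A''>0): A(-3)=-378, A(2)=-128. Local minima of B: B(-2)=-8.
So the global minimum of E is A(-3) + B(-2) + 6 = -378 − 8 + 6 = -380, attained at (-3, -2).

(-3, -2)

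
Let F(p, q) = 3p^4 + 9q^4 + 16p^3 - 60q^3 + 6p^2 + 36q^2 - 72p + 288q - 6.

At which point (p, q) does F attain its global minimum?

(1, -1)

F(p,q) separates as A(p) + B(q) − 6, so its minimum is min A + min B − 6.
A'(p) = 12(p - 1)(p + 2)(p + 3) vanishes at p ∈ {-3, -2, 1}; B'(q) = 36(q - 4)(q - 2)(q + 1) vanishes at q ∈ {-1, 2, 4}.
Local minima of A (where A''>0): A(-3)=81, A(1)=-47. Local minima of B: B(-1)=-183, B(4)=192.
So the global minimum of F is A(1) + B(-1) − 6 = -47 − 183 − 6 = -236, attained at (1, -1).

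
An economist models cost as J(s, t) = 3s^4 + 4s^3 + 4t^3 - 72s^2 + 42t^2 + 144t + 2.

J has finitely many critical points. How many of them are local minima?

2

J separates as a function of s plus a function of t, so ∇J=0 decouples.
∂J/∂s = 12s(s - 3)(s + 4) = 0 at s ∈ {-4, 0, 3}; ∂J/∂t = 12(t + 3)(t + 4) = 0 at t ∈ {-4, -3}.
The Hessian is diagonal: diag(J_ss, J_tt). Second derivatives: J_ss(-4)=336, J_ss(0)=-144, J_ss(3)=252; J_tt(-4)=-12, J_tt(-3)=12.
Local minima occur where both diagonal entries positive: (-4, -3), (3, -3). Count: 2.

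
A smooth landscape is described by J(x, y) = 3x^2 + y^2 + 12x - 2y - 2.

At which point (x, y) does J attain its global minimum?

J(x,y) separates as P(x) + Q(y) − 2, so its minimum is min P + min Q − 2.
P'(x) = 6x + 12 vanishes at x ∈ {-2}; Q'(y) = 2y - 2 vanishes at y ∈ {1}.
Local minima of P (where P''>0): P(-2)=-12. Local minima of Q: Q(1)=-1.
So the global minimum of J is P(-2) + Q(1) − 2 = -12 − 1 − 2 = -15, attained at (-2, 1).

(-2, 1)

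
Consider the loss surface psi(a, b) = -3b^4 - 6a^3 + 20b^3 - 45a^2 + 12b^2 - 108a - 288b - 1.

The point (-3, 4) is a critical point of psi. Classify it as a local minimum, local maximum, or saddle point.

The mixed partial ∂²psi/∂a∂b is 0, so the Hessian at any point is diag(psi_aa, psi_bb) = diag(-18(2a + 5), 12(-3b^2 + 10b + 2)).
At (-3, 4): H = diag(18, -72).
The eigenvalues have opposite signs, so H is indefinite: a saddle point.

saddle point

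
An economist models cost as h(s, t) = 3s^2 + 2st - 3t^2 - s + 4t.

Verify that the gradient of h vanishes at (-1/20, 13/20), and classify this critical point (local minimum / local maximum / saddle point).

saddle point

∇h = (6s + 2t - 1, 2s - 6t + 4); substituting (-1/20, 13/20) gives ∇h = (0, 0), so (-1/20, 13/20) is indeed a critical point.
The Hessian of h is constant: H = [[6, 2], [2, -6]].
det(H) = 6·(-6) − 2² = -40.
Since det(H) < 0, H is indefinite and the critical point is a saddle point.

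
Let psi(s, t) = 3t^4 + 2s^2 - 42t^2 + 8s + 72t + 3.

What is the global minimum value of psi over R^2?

-356

psi(s,t) separates as P(s) + Q(t) + 3, so its minimum is min P + min Q + 3.
P'(s) = 4s + 8 vanishes at s ∈ {-2}; Q'(t) = 12(t - 2)(t - 1)(t + 3) vanishes at t ∈ {-3, 1, 2}.
Local minima of P (where P''>0): P(-2)=-8. Local minima of Q: Q(-3)=-351, Q(2)=24.
So the global minimum of psi is P(-2) + Q(-3) + 3 = -8 − 351 + 3 = -356, attained at (-2, -3).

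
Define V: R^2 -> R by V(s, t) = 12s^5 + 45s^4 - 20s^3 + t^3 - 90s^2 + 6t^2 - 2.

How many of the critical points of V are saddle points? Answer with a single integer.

4

V separates as a function of s plus a function of t, so ∇V=0 decouples.
∂V/∂s = 60s(s - 1)(s + 1)(s + 3) = 0 at s ∈ {-3, -1, 0, 1}; ∂V/∂t = 3t(t + 4) = 0 at t ∈ {-4, 0}.
The Hessian is diagonal: diag(V_ss, V_tt). Second derivatives: V_ss(-3)=-1440, V_ss(-1)=240, V_ss(0)=-180, V_ss(1)=480; V_tt(-4)=-12, V_tt(0)=12.
Saddle points occur where the two diagonal entries have opposite signs: (-3, 0), (-1, -4), (0, 0), (1, -4). Count: 4.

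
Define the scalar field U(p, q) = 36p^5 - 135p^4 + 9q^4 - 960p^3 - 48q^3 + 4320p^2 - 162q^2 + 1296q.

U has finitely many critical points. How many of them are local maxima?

2

U separates as a function of p plus a function of q, so ∇U=0 decouples.
∂U/∂p = 180p(p - 4)(p - 3)(p + 4) = 0 at p ∈ {-4, 0, 3, 4}; ∂U/∂q = 36(q - 4)(q - 3)(q + 3) = 0 at q ∈ {-3, 3, 4}.
The Hessian is diagonal: diag(U_pp, U_qq). Second derivatives: U_pp(-4)=-40320, U_pp(0)=8640, U_pp(3)=-3780, U_pp(4)=5760; U_qq(-3)=1512, U_qq(3)=-216, U_qq(4)=252.
Local maxima occur where both diagonal entries negative: (-4, 3), (3, 3). Count: 2.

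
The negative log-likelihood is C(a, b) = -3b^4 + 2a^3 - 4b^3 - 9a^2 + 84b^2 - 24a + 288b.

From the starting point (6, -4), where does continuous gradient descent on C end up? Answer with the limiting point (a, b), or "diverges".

diverges

C is separable, so gradient descent decouples: a follows -∂C/∂a, b follows -∂C/∂b.
∂C/∂a = 6(a - 4)(a + 1); at a=6 this is 84, so a decreases.
∂C/∂b = -12(b - 4)(b + 2)(b + 3); at b=-4 this is 192, so b decreases.
The b-coordinate has no critical point in that direction and runs off to infinity.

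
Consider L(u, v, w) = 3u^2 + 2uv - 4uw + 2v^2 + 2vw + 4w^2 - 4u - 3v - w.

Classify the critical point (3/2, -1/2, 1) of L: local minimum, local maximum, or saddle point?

local minimum

The Hessian is constant: H = [[6, 2, -4], [2, 4, 2], [-4, 2, 8]].
Leading principal minors: Δ₁ = 6, Δ₂ = 20, Δ₃ = 40.
All leading minors are positive, so H is positive definite: a local minimum.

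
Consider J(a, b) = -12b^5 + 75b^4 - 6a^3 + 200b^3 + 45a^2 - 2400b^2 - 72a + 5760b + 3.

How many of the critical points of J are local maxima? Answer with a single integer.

J separates as a function of a plus a function of b, so ∇J=0 decouples.
∂J/∂a = -18(a - 4)(a - 1) = 0 at a ∈ {1, 4}; ∂J/∂b = -60(b - 4)(b - 3)(b - 2)(b + 4) = 0 at b ∈ {-4, 2, 3, 4}.
The Hessian is diagonal: diag(J_aa, J_bb). Second derivatives: J_aa(1)=54, J_aa(4)=-54; J_bb(-4)=20160, J_bb(2)=-720, J_bb(3)=420, J_bb(4)=-960.
Local maxima occur where both diagonal entries negative: (4, 2), (4, 4). Count: 2.

2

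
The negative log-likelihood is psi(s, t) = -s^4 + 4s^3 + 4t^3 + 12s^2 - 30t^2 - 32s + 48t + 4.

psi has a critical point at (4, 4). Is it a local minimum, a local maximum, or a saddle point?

The mixed partial ∂²psi/∂s∂t is 0, so the Hessian at any point is diag(psi_ss, psi_tt) = diag(12(-s^2 + 2s + 2), 12(2t - 5)).
At (4, 4): H = diag(-72, 36).
The eigenvalues have opposite signs, so H is indefinite: a saddle point.

saddle point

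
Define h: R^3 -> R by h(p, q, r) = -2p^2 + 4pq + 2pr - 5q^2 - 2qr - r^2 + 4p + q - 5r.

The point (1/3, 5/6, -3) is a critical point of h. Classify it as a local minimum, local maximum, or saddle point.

local maximum

The Hessian is constant: H = [[-4, 4, 2], [4, -10, -2], [2, -2, -2]].
Leading principal minors: Δ₁ = -4, Δ₂ = 24, Δ₃ = -24.
The minors alternate sign starting negative (−, +, −), so H is negative definite: a local maximum.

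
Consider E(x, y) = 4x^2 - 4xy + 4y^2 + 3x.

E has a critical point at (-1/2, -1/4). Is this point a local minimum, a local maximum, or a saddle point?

local minimum

The Hessian of E is constant: H = [[8, -4], [-4, 8]].
det(H) = 8·8 − (-4)² = 48.
det(H) > 0 and tr(H) = 16 > 0, so H is positive definite and the point is a local minimum.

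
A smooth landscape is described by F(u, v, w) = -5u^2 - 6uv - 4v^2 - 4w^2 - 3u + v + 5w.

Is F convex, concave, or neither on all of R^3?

concave

F is quadratic, so its Hessian is the constant matrix H = [[-10, -6, 0], [-6, -8, 0], [0, 0, -8]].
Leading principal minors: -10, 44, -352.
Signs alternate −, +, − ⇒ H ≺ 0 ⇒ concave.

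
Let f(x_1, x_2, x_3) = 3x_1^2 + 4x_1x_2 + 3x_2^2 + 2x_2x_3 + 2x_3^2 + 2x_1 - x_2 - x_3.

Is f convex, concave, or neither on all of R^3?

f is quadratic, so its Hessian is the constant matrix H = [[6, 4, 0], [4, 6, 2], [0, 2, 4]].
Leading principal minors: 6, 20, 56.
All positive ⇒ H ≻ 0 ⇒ convex.

convex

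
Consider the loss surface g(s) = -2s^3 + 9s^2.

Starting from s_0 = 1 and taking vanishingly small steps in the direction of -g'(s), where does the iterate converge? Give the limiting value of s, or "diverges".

g'(s) = -6s(s - 3), so g'(1) = 12.
Gradient descent moves in the -g' direction, i.e. s is decreasing.
The nearest critical point in that direction is s = 0, where g'' = 18 > 0 (a local minimum). The iterate converges there.

0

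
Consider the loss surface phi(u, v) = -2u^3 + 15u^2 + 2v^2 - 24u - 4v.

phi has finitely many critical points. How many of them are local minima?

1

phi separates as a function of u plus a function of v, so ∇phi=0 decouples.
∂phi/∂u = -6(u - 4)(u - 1) = 0 at u ∈ {1, 4}; ∂phi/∂v = 4(v - 1) = 0 at v ∈ {1}.
The Hessian is diagonal: diag(phi_uu, phi_vv). Second derivatives: phi_uu(1)=18, phi_uu(4)=-18; phi_vv(1)=4.
Local minima occur where both diagonal entries positive: (1, 1). Count: 1.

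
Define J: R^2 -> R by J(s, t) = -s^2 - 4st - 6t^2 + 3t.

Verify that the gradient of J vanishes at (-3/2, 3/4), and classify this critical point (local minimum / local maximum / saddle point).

∇J = (-2s - 4t, -4s - 12t + 3); substituting (-3/2, 3/4) gives ∇J = (0, 0), so (-3/2, 3/4) is indeed a critical point.
The Hessian of J is constant: H = [[-2, -4], [-4, -12]].
det(H) = (-2)·(-12) − (-4)² = 8.
det(H) > 0 and tr(H) = -14 < 0, so H is negative definite and the point is a local maximum.

local maximum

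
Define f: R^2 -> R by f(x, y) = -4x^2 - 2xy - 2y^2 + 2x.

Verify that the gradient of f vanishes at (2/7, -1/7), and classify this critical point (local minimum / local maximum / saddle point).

∇f = (-8x - 2y + 2, -2x - 4y); substituting (2/7, -1/7) gives ∇f = (0, 0), so (2/7, -1/7) is indeed a critical point.
The Hessian of f is constant: H = [[-8, -2], [-2, -4]].
det(H) = (-8)·(-4) − (-2)² = 28.
det(H) > 0 and tr(H) = -12 < 0, so H is negative definite and the point is a local maximum.

local maximum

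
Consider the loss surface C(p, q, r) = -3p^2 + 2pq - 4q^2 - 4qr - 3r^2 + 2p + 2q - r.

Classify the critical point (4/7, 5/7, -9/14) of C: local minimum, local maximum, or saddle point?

local maximum

The Hessian is constant: H = [[-6, 2, 0], [2, -8, -4], [0, -4, -6]].
Leading principal minors: Δ₁ = -6, Δ₂ = 44, Δ₃ = -168.
The minors alternate sign starting negative (−, +, −), so H is negative definite: a local maximum.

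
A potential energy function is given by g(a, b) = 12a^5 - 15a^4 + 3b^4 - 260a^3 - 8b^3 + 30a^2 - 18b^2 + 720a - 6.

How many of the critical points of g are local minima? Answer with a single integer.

4

g separates as a function of a plus a function of b, so ∇g=0 decouples.
∂g/∂a = 60(a - 4)(a - 1)(a + 1)(a + 3) = 0 at a ∈ {-3, -1, 1, 4}; ∂g/∂b = 12b(b - 3)(b + 1) = 0 at b ∈ {-1, 0, 3}.
The Hessian is diagonal: diag(g_aa, g_bb). Second derivatives: g_aa(-3)=-3360, g_aa(-1)=1200, g_aa(1)=-1440, g_aa(4)=6300; g_bb(-1)=48, g_bb(0)=-36, g_bb(3)=144.
Local minima occur where both diagonal entries positive: (-1, -1), (-1, 3), (4, -1), (4, 3). Count: 4.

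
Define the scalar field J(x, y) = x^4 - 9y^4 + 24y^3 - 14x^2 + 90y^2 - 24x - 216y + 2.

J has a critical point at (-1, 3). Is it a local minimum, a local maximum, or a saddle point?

The mixed partial ∂²J/∂x∂y is 0, so the Hessian at any point is diag(J_xx, J_yy) = diag(4(3x^2 - 7), 36(-3y^2 + 4y + 5)).
At (-1, 3): H = diag(-16, -360).
Both eigenvalues are negative, so H is negative definite: a local maximum.

local maximum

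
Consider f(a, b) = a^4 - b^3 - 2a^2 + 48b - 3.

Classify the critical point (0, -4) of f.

saddle point

The mixed partial ∂²f/∂a∂b is 0, so the Hessian at any point is diag(f_aa, f_bb) = diag(4(3a^2 - 1), -6b).
At (0, -4): H = diag(-4, 24).
The eigenvalues have opposite signs, so H is indefinite: a saddle point.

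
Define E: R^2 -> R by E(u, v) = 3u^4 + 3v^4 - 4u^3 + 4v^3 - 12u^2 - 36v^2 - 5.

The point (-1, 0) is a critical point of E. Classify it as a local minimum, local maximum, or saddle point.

saddle point

The mixed partial ∂²E/∂u∂v is 0, so the Hessian at any point is diag(E_uu, E_vv) = diag(12(3u^2 - 2u - 2), 12(3v^2 + 2v - 6)).
At (-1, 0): H = diag(36, -72).
The eigenvalues have opposite signs, so H is indefinite: a saddle point.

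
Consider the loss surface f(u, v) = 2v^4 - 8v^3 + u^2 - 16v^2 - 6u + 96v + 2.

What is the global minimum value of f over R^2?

f(u,v) separates as P(u) + Q(v) + 2, so its minimum is min P + min Q + 2.
P'(u) = 2u - 6 vanishes at u ∈ {3}; Q'(v) = 8(v - 3)(v - 2)(v + 2) vanishes at v ∈ {-2, 2, 3}.
Local minima of P (where P''>0): P(3)=-9. Local minima of Q: Q(-2)=-160, Q(3)=90.
So the global minimum of f is P(3) + Q(-2) + 2 = -9 − 160 + 2 = -167, attained at (3, -2).

-167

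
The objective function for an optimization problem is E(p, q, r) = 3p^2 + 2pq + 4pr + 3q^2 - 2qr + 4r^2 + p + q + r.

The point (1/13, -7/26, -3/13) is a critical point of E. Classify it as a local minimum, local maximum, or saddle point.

local minimum

The Hessian is constant: H = [[6, 2, 4], [2, 6, -2], [4, -2, 8]].
Leading principal minors: Δ₁ = 6, Δ₂ = 32, Δ₃ = 104.
All leading minors are positive, so H is positive definite: a local minimum.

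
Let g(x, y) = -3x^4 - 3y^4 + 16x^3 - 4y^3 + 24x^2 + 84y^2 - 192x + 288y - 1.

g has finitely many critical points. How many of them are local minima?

g separates as a function of x plus a function of y, so ∇g=0 decouples.
∂g/∂x = -12(x - 4)(x - 2)(x + 2) = 0 at x ∈ {-2, 2, 4}; ∂g/∂y = -12(y - 4)(y + 2)(y + 3) = 0 at y ∈ {-3, -2, 4}.
The Hessian is diagonal: diag(g_xx, g_yy). Second derivatives: g_xx(-2)=-288, g_xx(2)=96, g_xx(4)=-144; g_yy(-3)=-84, g_yy(-2)=72, g_yy(4)=-504.
Local minima occur where both diagonal entries positive: (2, -2). Count: 1.

1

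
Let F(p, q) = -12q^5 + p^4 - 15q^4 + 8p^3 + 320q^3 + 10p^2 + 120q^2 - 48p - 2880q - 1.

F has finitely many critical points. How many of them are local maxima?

F separates as a function of p plus a function of q, so ∇F=0 decouples.
∂F/∂p = 4(p - 1)(p + 3)(p + 4) = 0 at p ∈ {-4, -3, 1}; ∂F/∂q = -60(q - 3)(q - 2)(q + 2)(q + 4) = 0 at q ∈ {-4, -2, 2, 3}.
The Hessian is diagonal: diag(F_pp, F_qq). Second derivatives: F_pp(-4)=20, F_pp(-3)=-16, F_pp(1)=80; F_qq(-4)=5040, F_qq(-2)=-2400, F_qq(2)=1440, F_qq(3)=-2100.
Local maxima occur where both diagonal entries negative: (-3, -2), (-3, 3). Count: 2.

2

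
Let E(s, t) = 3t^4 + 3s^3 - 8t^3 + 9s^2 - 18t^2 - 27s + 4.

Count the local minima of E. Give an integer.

2

E separates as a function of s plus a function of t, so ∇E=0 decouples.
∂E/∂s = 9(s - 1)(s + 3) = 0 at s ∈ {-3, 1}; ∂E/∂t = 12t(t - 3)(t + 1) = 0 at t ∈ {-1, 0, 3}.
The Hessian is diagonal: diag(E_ss, E_tt). Second derivatives: E_ss(-3)=-36, E_ss(1)=36; E_tt(-1)=48, E_tt(0)=-36, E_tt(3)=144.
Local minima occur where both diagonal entries positive: (1, -1), (1, 3). Count: 2.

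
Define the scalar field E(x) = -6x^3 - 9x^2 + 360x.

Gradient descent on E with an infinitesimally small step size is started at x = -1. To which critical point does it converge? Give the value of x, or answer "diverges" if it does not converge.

-5

E'(x) = -18(x - 4)(x + 5), so E'(-1) = 360.
Gradient descent moves in the -E' direction, i.e. x is decreasing.
The nearest critical point in that direction is x = -5, where E'' = 162 > 0 (a local minimum). The iterate converges there.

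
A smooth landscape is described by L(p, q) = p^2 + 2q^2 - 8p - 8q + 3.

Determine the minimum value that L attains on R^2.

L(p,q) separates as A(p) + B(q) + 3, so its minimum is min A + min B + 3.
A'(p) = 2p - 8 vanishes at p ∈ {4}; B'(q) = 4q - 8 vanishes at q ∈ {2}.
Local minima of A (where A''>0): A(4)=-16. Local minima of B: B(2)=-8.
So the global minimum of L is A(4) + B(2) + 3 = -16 − 8 + 3 = -21, attained at (4, 2).

-21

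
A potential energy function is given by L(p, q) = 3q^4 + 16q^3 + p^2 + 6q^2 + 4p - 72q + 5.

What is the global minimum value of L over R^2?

L(p,q) separates as A(p) + B(q) + 5, so its minimum is min A + min B + 5.
A'(p) = 2p + 4 vanishes at p ∈ {-2}; B'(q) = 12(q - 1)(q + 2)(q + 3) vanishes at q ∈ {-3, -2, 1}.
Local minima of A (where A''>0): A(-2)=-4. Local minima of B: B(-3)=81, B(1)=-47.
So the global minimum of L is A(-2) + B(1) + 5 = -4 − 47 + 5 = -46, attained at (-2, 1).

-46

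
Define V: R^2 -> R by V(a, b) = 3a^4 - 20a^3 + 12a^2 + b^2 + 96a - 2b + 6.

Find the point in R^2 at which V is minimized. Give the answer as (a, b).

V(a,b) separates as P(a) + Q(b) + 6, so its minimum is min P + min Q + 6.
P'(a) = 12(a - 4)(a - 2)(a + 1) vanishes at a ∈ {-1, 2, 4}; Q'(b) = 2b - 2 vanishes at b ∈ {1}.
Local minima of P (where P''>0): P(-1)=-61, P(4)=64. Local minima of Q: Q(1)=-1.
So the global minimum of V is P(-1) + Q(1) + 6 = -61 − 1 + 6 = -56, attained at (-1, 1).

(-1, 1)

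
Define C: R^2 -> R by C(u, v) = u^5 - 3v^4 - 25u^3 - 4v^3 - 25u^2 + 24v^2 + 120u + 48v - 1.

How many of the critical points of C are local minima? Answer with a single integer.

C separates as a function of u plus a function of v, so ∇C=0 decouples.
∂C/∂u = 5(u - 4)(u - 1)(u + 2)(u + 3) = 0 at u ∈ {-3, -2, 1, 4}; ∂C/∂v = -12(v - 2)(v + 1)(v + 2) = 0 at v ∈ {-2, -1, 2}.
The Hessian is diagonal: diag(C_uu, C_vv). Second derivatives: C_uu(-3)=-140, C_uu(-2)=90, C_uu(1)=-180, C_uu(4)=630; C_vv(-2)=-48, C_vv(-1)=36, C_vv(2)=-144.
Local minima occur where both diagonal entries positive: (-2, -1), (4, -1). Count: 2.

2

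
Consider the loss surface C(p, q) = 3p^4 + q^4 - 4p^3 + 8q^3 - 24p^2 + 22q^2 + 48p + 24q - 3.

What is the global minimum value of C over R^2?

-124

C(p,q) separates as A(p) + B(q) − 3, so its minimum is min A + min B − 3.
A'(p) = 12(p - 2)(p - 1)(p + 2) vanishes at p ∈ {-2, 1, 2}; B'(q) = 4(q + 1)(q + 2)(q + 3) vanishes at q ∈ {-3, -2, -1}.
Local minima of A (where A''>0): A(-2)=-112, A(2)=16. Local minima of B: B(-3)=-9, B(-1)=-9.
So the global minimum of C is A(-2) + B(-3) − 3 = -112 − 9 − 3 = -124, attained at (-2, -3).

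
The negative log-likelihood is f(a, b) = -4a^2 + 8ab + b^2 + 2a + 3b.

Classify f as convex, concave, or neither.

neither

f is quadratic, so its Hessian is the constant matrix H = [[-8, 8], [8, 2]].
det(H) = -80, tr(H) = -6.
det(H) < 0, so H is indefinite: neither convex nor concave.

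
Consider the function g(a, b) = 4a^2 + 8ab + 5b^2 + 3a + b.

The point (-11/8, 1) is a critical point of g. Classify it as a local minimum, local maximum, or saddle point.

The Hessian of g is constant: H = [[8, 8], [8, 10]].
det(H) = 8·10 − 8² = 16.
det(H) > 0 and tr(H) = 18 > 0, so H is positive definite and the point is a local minimum.

local minimum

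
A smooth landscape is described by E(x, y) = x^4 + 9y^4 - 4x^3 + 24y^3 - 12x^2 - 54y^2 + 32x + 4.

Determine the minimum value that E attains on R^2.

E(x,y) separates as P(x) + Q(y) + 4, so its minimum is min P + min Q + 4.
P'(x) = 4(x - 4)(x - 1)(x + 2) vanishes at x ∈ {-2, 1, 4}; Q'(y) = 36y(y - 1)(y + 3) vanishes at y ∈ {-3, 0, 1}.
Local minima of P (where P''>0): P(-2)=-64, P(4)=-64. Local minima of Q: Q(-3)=-405, Q(1)=-21.
So the global minimum of E is P(-2) + Q(-3) + 4 = -64 − 405 + 4 = -465, attained at (-2, -3).

-465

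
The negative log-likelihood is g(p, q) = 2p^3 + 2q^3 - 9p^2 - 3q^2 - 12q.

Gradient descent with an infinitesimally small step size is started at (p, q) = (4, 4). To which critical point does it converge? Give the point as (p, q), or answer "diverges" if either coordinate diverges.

(3, 2)

g is separable, so gradient descent decouples: p follows -∂g/∂p, q follows -∂g/∂q.
∂g/∂p = 6p(p - 3); at p=4 this is 24, so p decreases.
∂g/∂q = 6(q - 2)(q + 1); at q=4 this is 60, so q decreases.
p converges to its nearest critical value 3 (a local min of the p-part); q converges to 2. The iterate converges to (3, 2).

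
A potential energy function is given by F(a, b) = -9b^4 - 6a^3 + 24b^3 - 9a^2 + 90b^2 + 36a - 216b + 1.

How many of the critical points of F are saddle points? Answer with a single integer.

3

F separates as a function of a plus a function of b, so ∇F=0 decouples.
∂F/∂a = -18(a - 1)(a + 2) = 0 at a ∈ {-2, 1}; ∂F/∂b = -36(b - 3)(b - 1)(b + 2) = 0 at b ∈ {-2, 1, 3}.
The Hessian is diagonal: diag(F_aa, F_bb). Second derivatives: F_aa(-2)=54, F_aa(1)=-54; F_bb(-2)=-540, F_bb(1)=216, F_bb(3)=-360.
Saddle points occur where the two diagonal entries have opposite signs: (-2, -2), (-2, 3), (1, 1). Count: 3.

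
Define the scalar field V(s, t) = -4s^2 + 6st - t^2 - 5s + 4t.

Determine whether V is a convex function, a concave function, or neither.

V is quadratic, so its Hessian is the constant matrix H = [[-8, 6], [6, -2]].
det(H) = -20, tr(H) = -10.
det(H) < 0, so H is indefinite: neither convex nor concave.

neither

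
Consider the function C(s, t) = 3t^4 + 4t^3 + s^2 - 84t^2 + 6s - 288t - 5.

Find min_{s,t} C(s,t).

C(s,t) separates as P(s) + Q(t) − 5, so its minimum is min P + min Q − 5.
P'(s) = 2s + 6 vanishes at s ∈ {-3}; Q'(t) = 12(t - 4)(t + 2)(t + 3) vanishes at t ∈ {-3, -2, 4}.
Local minima of P (where P''>0): P(-3)=-9. Local minima of Q: Q(-3)=243, Q(4)=-1472.
So the global minimum of C is P(-3) + Q(4) − 5 = -9 − 1472 − 5 = -1486, attained at (-3, 4).

-1486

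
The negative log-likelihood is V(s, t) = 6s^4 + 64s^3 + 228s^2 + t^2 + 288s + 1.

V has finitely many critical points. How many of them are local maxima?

V separates as a function of s plus a function of t, so ∇V=0 decouples.
∂V/∂s = 24(s + 1)(s + 3)(s + 4) = 0 at s ∈ {-4, -3, -1}; ∂V/∂t = 2t = 0 at t ∈ {0}.
The Hessian is diagonal: diag(V_ss, V_tt). Second derivatives: V_ss(-4)=72, V_ss(-3)=-48, V_ss(-1)=144; V_tt(0)=2.
Local maxima occur where both diagonal entries negative: none. Count: 0.

0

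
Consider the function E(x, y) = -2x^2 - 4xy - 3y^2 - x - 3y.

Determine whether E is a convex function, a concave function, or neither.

E is quadratic, so its Hessian is the constant matrix H = [[-4, -4], [-4, -6]].
det(H) = 8, tr(H) = -10.
det(H) > 0 and tr(H) < 0, so H is negative definite everywhere: concave.

concave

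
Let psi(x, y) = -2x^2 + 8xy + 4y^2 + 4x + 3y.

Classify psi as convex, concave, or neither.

neither

psi is quadratic, so its Hessian is the constant matrix H = [[-4, 8], [8, 8]].
det(H) = -96, tr(H) = 4.
det(H) < 0, so H is indefinite: neither convex nor concave.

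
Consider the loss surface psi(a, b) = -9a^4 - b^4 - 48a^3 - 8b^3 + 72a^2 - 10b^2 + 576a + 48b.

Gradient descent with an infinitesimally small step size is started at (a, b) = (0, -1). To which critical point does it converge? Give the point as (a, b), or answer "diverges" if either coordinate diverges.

psi is separable, so gradient descent decouples: a follows -∂psi/∂a, b follows -∂psi/∂b.
∂psi/∂a = -36(a - 2)(a + 2)(a + 4); at a=0 this is 576, so a decreases.
∂psi/∂b = -4(b - 1)(b + 3)(b + 4); at b=-1 this is 48, so b decreases.
a converges to its nearest critical value -2 (a local min of the a-part); b converges to -3. The iterate converges to (-2, -3).

(-2, -3)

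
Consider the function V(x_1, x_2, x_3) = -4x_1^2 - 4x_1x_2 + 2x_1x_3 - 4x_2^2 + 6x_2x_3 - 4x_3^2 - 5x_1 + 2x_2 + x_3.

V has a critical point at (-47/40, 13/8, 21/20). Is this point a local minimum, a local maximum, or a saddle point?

The Hessian is constant: H = [[-8, -4, 2], [-4, -8, 6], [2, 6, -8]].
Leading principal minors: Δ₁ = -8, Δ₂ = 48, Δ₃ = -160.
The minors alternate sign starting negative (−, +, −), so H is negative definite: a local maximum.

local maximum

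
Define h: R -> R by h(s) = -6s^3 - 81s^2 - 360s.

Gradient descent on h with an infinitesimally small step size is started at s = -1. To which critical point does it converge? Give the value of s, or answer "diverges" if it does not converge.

h'(s) = -18(s + 4)(s + 5), so h'(-1) = -216.
Gradient descent moves in the -h' direction, i.e. s is increasing.
There is no critical point above s=-1, and h' keeps the same sign, so the iterate runs off to +∞.

diverges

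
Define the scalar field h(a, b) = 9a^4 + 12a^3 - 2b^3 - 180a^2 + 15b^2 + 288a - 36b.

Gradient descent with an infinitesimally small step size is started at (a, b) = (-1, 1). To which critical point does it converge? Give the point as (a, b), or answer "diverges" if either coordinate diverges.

h is separable, so gradient descent decouples: a follows -∂h/∂a, b follows -∂h/∂b.
∂h/∂a = 36(a - 2)(a - 1)(a + 4); at a=-1 this is 648, so a decreases.
∂h/∂b = -6(b - 3)(b - 2); at b=1 this is -12, so b increases.
a converges to its nearest critical value -4 (a local min of the a-part); b converges to 2. The iterate converges to (-4, 2).

(-4, 2)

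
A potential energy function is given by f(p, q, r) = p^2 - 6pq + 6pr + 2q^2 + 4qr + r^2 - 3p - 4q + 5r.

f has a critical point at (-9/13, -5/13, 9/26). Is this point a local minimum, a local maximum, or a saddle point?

saddle point

The Hessian is constant: H = [[2, -6, 6], [-6, 4, 4], [6, 4, 2]].
Leading principal minors: Δ₁ = 2, Δ₂ = -28, Δ₃ = -520.
The minors fit neither the all-positive nor the alternating-sign pattern, so H is indefinite: a saddle point.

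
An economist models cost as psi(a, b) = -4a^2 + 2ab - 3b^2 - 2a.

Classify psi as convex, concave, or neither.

psi is quadratic, so its Hessian is the constant matrix H = [[-8, 2], [2, -6]].
det(H) = 44, tr(H) = -14.
det(H) > 0 and tr(H) < 0, so H is negative definite everywhere: concave.

concave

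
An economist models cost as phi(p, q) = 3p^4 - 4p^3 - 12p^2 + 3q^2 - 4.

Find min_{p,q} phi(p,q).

-36

phi(p,q) separates as A(p) + B(q) − 4, so its minimum is min A + min B − 4.
A'(p) = 12p(p - 2)(p + 1) vanishes at p ∈ {-1, 0, 2}; B'(q) = 6q vanishes at q ∈ {0}.
Local minima of A (where A''>0): A(-1)=-5, A(2)=-32. Local minima of B: B(0)=0.
So the global minimum of phi is A(2) + B(0) − 4 = -32 + 0 − 4 = -36, attained at (2, 0).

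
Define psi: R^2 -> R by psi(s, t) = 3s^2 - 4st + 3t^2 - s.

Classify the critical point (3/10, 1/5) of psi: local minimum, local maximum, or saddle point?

The Hessian of psi is constant: H = [[6, -4], [-4, 6]].
det(H) = 6·6 − (-4)² = 20.
det(H) > 0 and tr(H) = 12 > 0, so H is positive definite and the point is a local minimum.

local minimum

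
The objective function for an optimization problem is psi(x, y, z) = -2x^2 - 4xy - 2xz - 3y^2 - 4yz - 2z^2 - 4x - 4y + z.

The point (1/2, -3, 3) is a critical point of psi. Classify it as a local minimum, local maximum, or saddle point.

The Hessian is constant: H = [[-4, -4, -2], [-4, -6, -4], [-2, -4, -4]].
Leading principal minors: Δ₁ = -4, Δ₂ = 8, Δ₃ = -8.
The minors alternate sign starting negative (−, +, −), so H is negative definite: a local maximum.

local maximum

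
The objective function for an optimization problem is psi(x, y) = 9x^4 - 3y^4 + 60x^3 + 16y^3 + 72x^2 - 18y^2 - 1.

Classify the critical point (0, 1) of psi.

The mixed partial ∂²psi/∂x∂y is 0, so the Hessian at any point is diag(psi_xx, psi_yy) = diag(36(3x^2 + 10x + 4), 12(-3y^2 + 8y - 3)).
At (0, 1): H = diag(144, 24).
Both eigenvalues are positive, so H is positive definite: a local minimum.

local minimum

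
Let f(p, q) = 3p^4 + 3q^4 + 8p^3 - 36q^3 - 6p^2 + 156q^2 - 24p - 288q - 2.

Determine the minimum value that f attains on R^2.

f(p,q) separates as A(p) + B(q) − 2, so its minimum is min A + min B − 2.
A'(p) = 12(p - 1)(p + 1)(p + 2) vanishes at p ∈ {-2, -1, 1}; B'(q) = 12(q - 4)(q - 3)(q - 2) vanishes at q ∈ {2, 3, 4}.
Local minima of A (where A''>0): A(-2)=8, A(1)=-19. Local minima of B: B(2)=-192, B(4)=-192.
So the global minimum of f is A(1) + B(2) − 2 = -19 − 192 − 2 = -213, attained at (1, 2).

-213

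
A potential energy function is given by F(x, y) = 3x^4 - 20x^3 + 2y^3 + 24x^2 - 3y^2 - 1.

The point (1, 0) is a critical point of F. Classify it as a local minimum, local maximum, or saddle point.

The mixed partial ∂²F/∂x∂y is 0, so the Hessian at any point is diag(F_xx, F_yy) = diag(12(3x^2 - 10x + 4), 6(2y - 1)).
At (1, 0): H = diag(-36, -6).
Both eigenvalues are negative, so H is negative definite: a local maximum.

local maximum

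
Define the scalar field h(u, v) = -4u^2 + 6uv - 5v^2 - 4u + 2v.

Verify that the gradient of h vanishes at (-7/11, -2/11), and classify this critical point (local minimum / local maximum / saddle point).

local maximum

∇h = (-8u + 6v - 4, 6u - 10v + 2); substituting (-7/11, -2/11) gives ∇h = (0, 0), so (-7/11, -2/11) is indeed a critical point.
The Hessian of h is constant: H = [[-8, 6], [6, -10]].
det(H) = (-8)·(-10) − 6² = 44.
det(H) > 0 and tr(H) = -18 < 0, so H is negative definite and the point is a local maximum.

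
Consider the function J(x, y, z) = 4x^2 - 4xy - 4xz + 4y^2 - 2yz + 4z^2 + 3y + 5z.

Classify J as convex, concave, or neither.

J is quadratic, so its Hessian is the constant matrix H = [[8, -4, -4], [-4, 8, -2], [-4, -2, 8]].
Leading principal minors: 8, 48, 160.
All positive ⇒ H ≻ 0 ⇒ convex.

convex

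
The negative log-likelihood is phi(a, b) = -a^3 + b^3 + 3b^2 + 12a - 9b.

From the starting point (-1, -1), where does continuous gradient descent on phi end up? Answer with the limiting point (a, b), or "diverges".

phi is separable, so gradient descent decouples: a follows -∂phi/∂a, b follows -∂phi/∂b.
∂phi/∂a = -3(a - 2)(a + 2); at a=-1 this is 9, so a decreases.
∂phi/∂b = 3(b - 1)(b + 3); at b=-1 this is -12, so b increases.
a converges to its nearest critical value -2 (a local min of the a-part); b converges to 1. The iterate converges to (-2, 1).

(-2, 1)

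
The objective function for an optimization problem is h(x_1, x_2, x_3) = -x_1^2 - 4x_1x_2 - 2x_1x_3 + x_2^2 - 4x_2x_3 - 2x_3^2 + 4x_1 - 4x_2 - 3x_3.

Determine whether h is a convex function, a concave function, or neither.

neither

h is quadratic, so its Hessian is the constant matrix H = [[-2, -4, -2], [-4, 2, -4], [-2, -4, -4]].
Leading principal minors: -2, -20, 40.
Neither pattern holds ⇒ H is indefinite ⇒ neither convex nor concave.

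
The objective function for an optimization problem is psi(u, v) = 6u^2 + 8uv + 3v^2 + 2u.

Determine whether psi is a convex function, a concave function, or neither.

psi is quadratic, so its Hessian is the constant matrix H = [[12, 8], [8, 6]].
det(H) = 8, tr(H) = 18.
det(H) > 0 and tr(H) > 0, so H is positive definite everywhere: convex.

convex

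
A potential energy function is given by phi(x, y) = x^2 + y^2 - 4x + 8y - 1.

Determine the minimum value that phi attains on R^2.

-21

phi(x,y) separates as P(x) + Q(y) − 1, so its minimum is min P + min Q − 1.
P'(x) = 2x - 4 vanishes at x ∈ {2}; Q'(y) = 2y + 8 vanishes at y ∈ {-4}.
Local minima of P (where P''>0): P(2)=-4. Local minima of Q: Q(-4)=-16.
So the global minimum of phi is P(2) + Q(-4) − 1 = -4 − 16 − 1 = -21, attained at (2, -4).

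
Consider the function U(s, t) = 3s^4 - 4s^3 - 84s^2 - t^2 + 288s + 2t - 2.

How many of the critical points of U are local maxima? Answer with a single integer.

U separates as a function of s plus a function of t, so ∇U=0 decouples.
∂U/∂s = 12(s - 3)(s - 2)(s + 4) = 0 at s ∈ {-4, 2, 3}; ∂U/∂t = -2(t - 1) = 0 at t ∈ {1}.
The Hessian is diagonal: diag(U_ss, U_tt). Second derivatives: U_ss(-4)=504, U_ss(2)=-72, U_ss(3)=84; U_tt(1)=-2.
Local maxima occur where both diagonal entries negative: (2, 1). Count: 1.

1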